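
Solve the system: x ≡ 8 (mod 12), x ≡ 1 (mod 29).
320

Using Chinese Remainder Theorem:
M = 12 × 29 = 348
M1 = 29, M2 = 12
y1 = 29^(-1) mod 12 = 5
y2 = 12^(-1) mod 29 = 17
x = (8×29×5 + 1×12×17) mod 348 = 320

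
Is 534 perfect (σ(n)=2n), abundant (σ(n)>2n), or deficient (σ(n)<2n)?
abundant

Proper divisors of 534: sum = 1 + 2 + 3 + 6 + 89 + 178 + 267 = 546
Since 546 > 534, 534 is abundant.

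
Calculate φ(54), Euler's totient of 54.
18

54 = 2 × 3^3
φ(n) = n × ∏(1 - 1/p) for each prime p dividing n
φ(54) = 54 × (1 - 1/2) × (1 - 1/3) = 18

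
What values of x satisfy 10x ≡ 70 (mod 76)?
x ≡ 7 (mod 38)

gcd(10, 76) = 2, which divides 70, so solutions exist.
Divide through by 2: 5x ≡ 35 (mod 38).
Find 5^(-1) mod 38 by the extended Euclidean algorithm:
38 = 7 × 5 + 3  ⟹  3 = (1)·38 + (-7)·5
5 = 1 × 3 + 2  ⟹  2 = (-1)·38 + (8)·5
3 = 1 × 2 + 1  ⟹  1 = (2)·38 + (-15)·5
So (-15)·5 ≡ 1 (mod 38), i.e. 5^(-1) ≡ -15 ≡ 23 (mod 38).
x ≡ 23 × 35 = 805 ≡ 7 (mod 38).
Check: 10 × 7 = 70 ≡ 70 (mod 76).
x ≡ 7 (mod 38), giving 2 solutions mod 76.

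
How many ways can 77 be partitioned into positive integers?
10619863

p(n) counts ways to write n as a sum of positive integers (order ignored).
Euler's pentagonal recurrence: p(k) = p(k-1) + p(k-2) - p(k-5) - p(k-7) + p(k-12) + p(k-15) - ... (offsets j(3j∓1)/2, signs ++--, p(0)=1, p(<0)=0).
DP table for k = 0..76: p(0)=1, p(1)=1, p(2)=2, p(3)=3, p(4)=5, p(5)=7, p(6)=11, p(7)=15, p(8)=22, p(9)=30, p(10)=42, p(11)=56, p(12)=77, p(13)=101, p(14)=135, p(15)=176, p(16)=231, p(17)=297, p(18)=385, p(19)=490, p(20)=627, p(21)=792, p(22)=1002, p(23)=1255, p(24)=1575, p(25)=1958, p(26)=2436, p(27)=3010, p(28)=3718, p(29)=4565, p(30)=5604, p(31)=6842, p(32)=8349, p(33)=10143, p(34)=12310, p(35)=14883, p(36)=17977, p(37)=21637, p(38)=26015, p(39)=31185, p(40)=37338, p(41)=44583, p(42)=53174, p(43)=63261, p(44)=75175, p(45)=89134, p(46)=105558, p(47)=124754, p(48)=147273, p(49)=173525, p(50)=204226, p(51)=239943, p(52)=281589, p(53)=329931, p(54)=386155, p(55)=451276, p(56)=526823, p(57)=614154, p(58)=715220, p(59)=831820, p(60)=966467, p(61)=1121505, p(62)=1300156, p(63)=1505499, p(64)=1741630, p(65)=2012558, p(66)=2323520, p(67)=2679689, p(68)=3087735, p(69)=3554345, p(70)=4087968, p(71)=4697205, p(72)=5392783, p(73)=6185689, p(74)=7089500, p(75)=8118264, p(76)=9289091.
Final step: p(77) = p(76) + p(75) - p(72) - p(70) + p(65) + p(62) - p(55) - p(51) + p(42) + p(37) - p(26) - p(20) + p(7) + p(0)
= 9289091 + 8118264 - 5392783 - 4087968 + 2012558 + 1300156 - 451276 - 239943 + 53174 + 21637 - 2436 - 627 + 15 + 1
= 10619863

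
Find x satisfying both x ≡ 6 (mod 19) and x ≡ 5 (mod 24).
101

Using Chinese Remainder Theorem:
M = 19 × 24 = 456
M1 = 24, M2 = 19
y1 = 24^(-1) mod 19 = 4
y2 = 19^(-1) mod 24 = 19
x = (6×24×4 + 5×19×19) mod 456 = 101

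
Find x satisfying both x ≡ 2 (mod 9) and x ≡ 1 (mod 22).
155

Using Chinese Remainder Theorem:
M = 9 × 22 = 198
M1 = 22, M2 = 9
y1 = 22^(-1) mod 9 = 7
y2 = 9^(-1) mod 22 = 5
x = (2×22×7 + 1×9×5) mod 198 = 155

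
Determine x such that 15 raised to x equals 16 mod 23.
16

Baby-step giant-step with step n = ⌈√23⌉ = 5.
Baby steps 15^j mod 23 (j:value) for j=0..4: 0:1, 1:15, 2:18, 3:17, 4:2.
Giant-step multiplier: 15^(-5) ≡ 15^(22-5) = 15^17 ≡ 10 (mod 23).
Giant steps γ_i = 16·10^i mod 23: γ_0=16, γ_1=22, γ_2=13, γ_3=15 (in table at j=1).
x = i·n + j = 3·5 + 1 = 16.
Check: 15^16 ≡ 16 (mod 23).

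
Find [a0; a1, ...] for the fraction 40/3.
[13; 3]

Euclidean algorithm steps:
40 = 13 × 3 + 1
3 = 3 × 1 + 0
Continued fraction: [13; 3]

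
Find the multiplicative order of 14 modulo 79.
26

79 is prime, so ord(14) divides φ(79) = 78.
Divisors of 78: 1, 2, 3, 6, 13, 26, 39, 78.
Repeated squaring: 14^1 ≡ 14, 14^2 ≡ 38, 14^4 ≡ 22, 14^8 ≡ 10, 14^16 ≡ 21, 14^32 ≡ 46, 14^64 ≡ 62 (mod 79).
Test 14^d mod 79 for each divisor d in increasing order:
14^1 ≡ 14
14^2 ≡ 38
14^3 = 14^2·14^1 ≡ 58
14^6 = 14^4·14^2 ≡ 46
14^13 = 14^8·14^4·14^1 ≡ 78
14^26 = 14^16·14^8·14^2 ≡ 1  ← first divisor giving 1
The order is 26.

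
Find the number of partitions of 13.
101

p(n) counts ways to write n as a sum of positive integers (order ignored).
Euler's pentagonal recurrence: p(k) = p(k-1) + p(k-2) - p(k-5) - p(k-7) + p(k-12) + p(k-15) - ... (offsets j(3j∓1)/2, signs ++--, p(0)=1, p(<0)=0).
DP table for k = 0..12: p(0)=1, p(1)=1, p(2)=2, p(3)=3, p(4)=5, p(5)=7, p(6)=11, p(7)=15, p(8)=22, p(9)=30, p(10)=42, p(11)=56, p(12)=77.
Final step: p(13) = p(12) + p(11) - p(8) - p(6) + p(1)
= 77 + 56 - 22 - 11 + 1
= 101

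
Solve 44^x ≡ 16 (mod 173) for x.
124

Baby-step giant-step with step n = ⌈√173⌉ = 14.
Baby steps 44^j mod 173 (j:value) for j=0..13: 0:1, 1:44, 2:33, 3:68, 4:51, 5:168, 6:126, 7:8, 8:6, 9:91, 10:25, 11:62, 12:133, 13:143.
Giant-step multiplier: 44^(-14) ≡ 44^(172-14) = 44^158 ≡ 73 (mod 173).
Giant steps γ_i = 16·73^i mod 173: γ_0=16, γ_1=130, γ_2=148, γ_3=78, γ_4=158, γ_5=116, γ_6=164, γ_7=35, γ_8=133 (in table at j=12).
x = i·n + j = 8·14 + 12 = 124.
Check: 44^124 ≡ 16 (mod 173).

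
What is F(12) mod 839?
144

Matrix identity: Q^n = [[F_(n+1), F_n], [F_n, F_(n-1)]] with Q = [[1,1],[1,0]].
n = 12 = 1100₂. Square-and-multiply, entries mod 839:
Q^1 = [[1,1],[1,0]]
Q^3 = (Q^1)²·Q = [[3,2],[2,1]]
Q^6 = (Q^3)² = [[13,8],[8,5]]
Q^12 = (Q^6)² = [[233,144],[144,89]]
F_12 mod 839 = Q^12[0][1] = 144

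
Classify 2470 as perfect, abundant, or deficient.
abundant

Proper divisors of 2470: sum = 1 + 2 + 5 + 10 + 13 + 19 + 26 + 38 + 65 + 95 + 130 + 190 + 247 + 494 + 1235 = 2570
Since 2570 > 2470, 2470 is abundant.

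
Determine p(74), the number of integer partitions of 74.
7089500

p(n) counts ways to write n as a sum of positive integers (order ignored).
Euler's pentagonal recurrence: p(k) = p(k-1) + p(k-2) - p(k-5) - p(k-7) + p(k-12) + p(k-15) - ... (offsets j(3j∓1)/2, signs ++--, p(0)=1, p(<0)=0).
DP table for k = 0..73: p(0)=1, p(1)=1, p(2)=2, p(3)=3, p(4)=5, p(5)=7, p(6)=11, p(7)=15, p(8)=22, p(9)=30, p(10)=42, p(11)=56, p(12)=77, p(13)=101, p(14)=135, p(15)=176, p(16)=231, p(17)=297, p(18)=385, p(19)=490, p(20)=627, p(21)=792, p(22)=1002, p(23)=1255, p(24)=1575, p(25)=1958, p(26)=2436, p(27)=3010, p(28)=3718, p(29)=4565, p(30)=5604, p(31)=6842, p(32)=8349, p(33)=10143, p(34)=12310, p(35)=14883, p(36)=17977, p(37)=21637, p(38)=26015, p(39)=31185, p(40)=37338, p(41)=44583, p(42)=53174, p(43)=63261, p(44)=75175, p(45)=89134, p(46)=105558, p(47)=124754, p(48)=147273, p(49)=173525, p(50)=204226, p(51)=239943, p(52)=281589, p(53)=329931, p(54)=386155, p(55)=451276, p(56)=526823, p(57)=614154, p(58)=715220, p(59)=831820, p(60)=966467, p(61)=1121505, p(62)=1300156, p(63)=1505499, p(64)=1741630, p(65)=2012558, p(66)=2323520, p(67)=2679689, p(68)=3087735, p(69)=3554345, p(70)=4087968, p(71)=4697205, p(72)=5392783, p(73)=6185689.
Final step: p(74) = p(73) + p(72) - p(69) - p(67) + p(62) + p(59) - p(52) - p(48) + p(39) + p(34) - p(23) - p(17) + p(4)
= 6185689 + 5392783 - 3554345 - 2679689 + 1300156 + 831820 - 281589 - 147273 + 31185 + 12310 - 1255 - 297 + 5
= 7089500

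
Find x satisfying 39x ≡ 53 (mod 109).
x ≡ 88 (mod 109)

gcd(39, 109) = 1, which divides 53, so solutions exist.
Find 39^(-1) mod 109 by the extended Euclidean algorithm:
109 = 2 × 39 + 31  ⟹  31 = (1)·109 + (-2)·39
39 = 1 × 31 + 8  ⟹  8 = (-1)·109 + (3)·39
31 = 3 × 8 + 7  ⟹  7 = (4)·109 + (-11)·39
8 = 1 × 7 + 1  ⟹  1 = (-5)·109 + (14)·39
So (14)·39 ≡ 1 (mod 109), i.e. 39^(-1) ≡ 14 (mod 109).
x ≡ 14 × 53 = 742 ≡ 88 (mod 109).
Check: 39 × 88 = 3432 ≡ 53 (mod 109).
Unique solution: x ≡ 88 (mod 109)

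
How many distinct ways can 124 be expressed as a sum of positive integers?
2841940500

p(n) counts ways to write n as a sum of positive integers (order ignored).
Euler's pentagonal recurrence: p(k) = p(k-1) + p(k-2) - p(k-5) - p(k-7) + p(k-12) + p(k-15) - ... (offsets j(3j∓1)/2, signs ++--, p(0)=1, p(<0)=0).
DP table for k = 0..123: p(0)=1, p(1)=1, p(2)=2, p(3)=3, p(4)=5, p(5)=7, p(6)=11, p(7)=15, p(8)=22, p(9)=30, p(10)=42, p(11)=56, p(12)=77, p(13)=101, p(14)=135, p(15)=176, p(16)=231, p(17)=297, p(18)=385, p(19)=490, p(20)=627, p(21)=792, p(22)=1002, p(23)=1255, p(24)=1575, p(25)=1958, p(26)=2436, p(27)=3010, p(28)=3718, p(29)=4565, p(30)=5604, p(31)=6842, p(32)=8349, p(33)=10143, p(34)=12310, p(35)=14883, p(36)=17977, p(37)=21637, p(38)=26015, p(39)=31185, p(40)=37338, p(41)=44583, p(42)=53174, p(43)=63261, p(44)=75175, p(45)=89134, p(46)=105558, p(47)=124754, p(48)=147273, p(49)=173525, p(50)=204226, p(51)=239943, p(52)=281589, p(53)=329931, p(54)=386155, p(55)=451276, p(56)=526823, p(57)=614154, p(58)=715220, p(59)=831820, p(60)=966467, p(61)=1121505, p(62)=1300156, p(63)=1505499, p(64)=1741630, p(65)=2012558, p(66)=2323520, p(67)=2679689, p(68)=3087735, p(69)=3554345, p(70)=4087968, p(71)=4697205, p(72)=5392783, p(73)=6185689, p(74)=7089500, p(75)=8118264, p(76)=9289091, p(77)=10619863, p(78)=12132164, p(79)=13848650, p(80)=15796476, p(81)=18004327, p(82)=20506255, p(83)=23338469, p(84)=26543660, p(85)=30167357, p(86)=34262962, p(87)=38887673, p(88)=44108109, p(89)=49995925, p(90)=56634173, p(91)=64112359, p(92)=72533807, p(93)=82010177, p(94)=92669720, p(95)=104651419, p(96)=118114304, p(97)=133230930, p(98)=150198136, p(99)=169229875, p(100)=190569292, p(101)=214481126, p(102)=241265379, p(103)=271248950, p(104)=304801365, p(105)=342325709, p(106)=384276336, p(107)=431149389, p(108)=483502844, p(109)=541946240, p(110)=607163746, p(111)=679903203, p(112)=761002156, p(113)=851376628, p(114)=952050665, p(115)=1064144451, p(116)=1188908248, p(117)=1327710076, p(118)=1482074143, p(119)=1653668665, p(120)=1844349560, p(121)=2056148051, p(122)=2291320912, p(123)=2552338241.
Final step: p(124) = p(123) + p(122) - p(119) - p(117) + p(112) + p(109) - p(102) - p(98) + p(89) + p(84) - p(73) - p(67) + p(54) + p(47) - p(32) - p(24) + p(7)
= 2552338241 + 2291320912 - 1653668665 - 1327710076 + 761002156 + 541946240 - 241265379 - 150198136 + 49995925 + 26543660 - 6185689 - 2679689 + 386155 + 124754 - 8349 - 1575 + 15
= 2841940500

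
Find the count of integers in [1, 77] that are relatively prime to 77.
60

77 = 7 × 11
φ(n) = n × ∏(1 - 1/p) for each prime p dividing n
φ(77) = 77 × (1 - 1/7) × (1 - 1/11) = 60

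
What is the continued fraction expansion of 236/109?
[2; 6, 18]

Euclidean algorithm steps:
236 = 2 × 109 + 18
109 = 6 × 18 + 1
18 = 18 × 1 + 0
Continued fraction: [2; 6, 18]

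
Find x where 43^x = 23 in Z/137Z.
77

Baby-step giant-step with step n = ⌈√137⌉ = 12.
Baby steps 43^j mod 137 (j:value) for j=0..11: 0:1, 1:43, 2:68, 3:47, 4:103, 5:45, 6:17, 7:46, 8:60, 9:114, 10:107, 11:80.
Giant-step multiplier: 43^(-12) ≡ 43^(136-12) = 43^124 ≡ 64 (mod 137).
Giant steps γ_i = 23·64^i mod 137: γ_0=23, γ_1=102, γ_2=89, γ_3=79, γ_4=124, γ_5=127, γ_6=45 (in table at j=5).
x = i·n + j = 6·12 + 5 = 77.
Check: 43^77 ≡ 23 (mod 137).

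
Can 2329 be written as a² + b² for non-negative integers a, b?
5² + 48² (a=5, b=48)

Factorization: 2329 = 17 × 137
By Fermat: n is sum of two squares iff every prime p ≡ 3 (mod 4) appears to even power.
All primes ≡ 3 (mod 4) appear to even power.
Search a = 0, 1, 2, … for 2329 - a² a perfect square: first hit at a = 5: 2329 - 25 = 2304 = 48².
2329 = 5² + 48² = 25 + 2304 ✓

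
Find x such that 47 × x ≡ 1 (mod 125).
8

gcd(47, 125) = 1, so the inverse exists.
Extended Euclidean algorithm on (125, 47):
125 = 2 × 47 + 31  ⟹  31 = (1)·125 + (-2)·47
47 = 1 × 31 + 16  ⟹  16 = (-1)·125 + (3)·47
31 = 1 × 16 + 15  ⟹  15 = (2)·125 + (-5)·47
16 = 1 × 15 + 1  ⟹  1 = (-3)·125 + (8)·47
So (8)·47 ≡ 1 (mod 125), i.e. 47^(-1) ≡ 8 (mod 125).
Check: 47 × 8 = 376 ≡ 1 (mod 125)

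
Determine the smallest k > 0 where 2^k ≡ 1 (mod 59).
58

59 is prime, so ord(2) divides φ(59) = 58.
Divisors of 58: 1, 2, 29, 58.
Repeated squaring: 2^1 ≡ 2, 2^2 ≡ 4, 2^4 ≡ 16, 2^8 ≡ 20, 2^16 ≡ 46, 2^32 ≡ 51 (mod 59).
Test 2^d mod 59 for each divisor d in increasing order:
2^1 ≡ 2
2^2 ≡ 4
2^29 = 2^16·2^8·2^4·2^1 ≡ 58
2^58 = 2^32·2^16·2^8·2^2 ≡ 1  ← first divisor giving 1
The order is 58.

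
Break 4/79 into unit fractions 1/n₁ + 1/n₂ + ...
1/20 + 1/1580

Greedy algorithm:
4/79: ceiling(79/4) = 20, use 1/20
1/1580: ceiling(1580/1) = 1580, use 1/1580
Result: 4/79 = 1/20 + 1/1580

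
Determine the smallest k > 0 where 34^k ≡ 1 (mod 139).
23

139 is prime, so ord(34) divides φ(139) = 138.
Divisors of 138: 1, 2, 3, 6, 23, 46, 69, 138.
Repeated squaring: 34^1 ≡ 34, 34^2 ≡ 44, 34^4 ≡ 129, 34^8 ≡ 100, 34^16 ≡ 131, 34^32 ≡ 64, 34^64 ≡ 65, 34^128 ≡ 55 (mod 139).
Test 34^d mod 139 for each divisor d in increasing order:
34^1 ≡ 34
34^2 ≡ 44
34^3 = 34^2·34^1 ≡ 106
34^6 = 34^4·34^2 ≡ 116
34^23 = 34^16·34^4·34^2·34^1 ≡ 1  ← first divisor giving 1
The order is 23.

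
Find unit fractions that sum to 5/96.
1/20 + 1/480

Greedy algorithm:
5/96: ceiling(96/5) = 20, use 1/20
1/480: ceiling(480/1) = 480, use 1/480
Result: 5/96 = 1/20 + 1/480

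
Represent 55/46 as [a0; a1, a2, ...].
[1; 5, 9]

Euclidean algorithm steps:
55 = 1 × 46 + 9
46 = 5 × 9 + 1
9 = 9 × 1 + 0
Continued fraction: [1; 5, 9]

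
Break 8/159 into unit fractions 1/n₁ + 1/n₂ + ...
1/20 + 1/3180

Greedy algorithm:
8/159: ceiling(159/8) = 20, use 1/20
1/3180: ceiling(3180/1) = 3180, use 1/3180
Result: 8/159 = 1/20 + 1/3180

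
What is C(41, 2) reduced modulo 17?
4

Using Lucas' theorem:
Write n=41 and k=2 in base 17:
n in base 17: [2, 7]
k in base 17: [0, 2]
C(41,2) mod 17 = ∏ C(n_i, k_i) mod 17
Digit binomials (mod 17): C(2,0) = 1; C(7,2) = 21 ≡ 4
Product: 1 × 4 = 4 ≡ 4 (mod 17)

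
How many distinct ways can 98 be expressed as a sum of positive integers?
150198136

p(n) counts ways to write n as a sum of positive integers (order ignored).
Euler's pentagonal recurrence: p(k) = p(k-1) + p(k-2) - p(k-5) - p(k-7) + p(k-12) + p(k-15) - ... (offsets j(3j∓1)/2, signs ++--, p(0)=1, p(<0)=0).
DP table for k = 0..97: p(0)=1, p(1)=1, p(2)=2, p(3)=3, p(4)=5, p(5)=7, p(6)=11, p(7)=15, p(8)=22, p(9)=30, p(10)=42, p(11)=56, p(12)=77, p(13)=101, p(14)=135, p(15)=176, p(16)=231, p(17)=297, p(18)=385, p(19)=490, p(20)=627, p(21)=792, p(22)=1002, p(23)=1255, p(24)=1575, p(25)=1958, p(26)=2436, p(27)=3010, p(28)=3718, p(29)=4565, p(30)=5604, p(31)=6842, p(32)=8349, p(33)=10143, p(34)=12310, p(35)=14883, p(36)=17977, p(37)=21637, p(38)=26015, p(39)=31185, p(40)=37338, p(41)=44583, p(42)=53174, p(43)=63261, p(44)=75175, p(45)=89134, p(46)=105558, p(47)=124754, p(48)=147273, p(49)=173525, p(50)=204226, p(51)=239943, p(52)=281589, p(53)=329931, p(54)=386155, p(55)=451276, p(56)=526823, p(57)=614154, p(58)=715220, p(59)=831820, p(60)=966467, p(61)=1121505, p(62)=1300156, p(63)=1505499, p(64)=1741630, p(65)=2012558, p(66)=2323520, p(67)=2679689, p(68)=3087735, p(69)=3554345, p(70)=4087968, p(71)=4697205, p(72)=5392783, p(73)=6185689, p(74)=7089500, p(75)=8118264, p(76)=9289091, p(77)=10619863, p(78)=12132164, p(79)=13848650, p(80)=15796476, p(81)=18004327, p(82)=20506255, p(83)=23338469, p(84)=26543660, p(85)=30167357, p(86)=34262962, p(87)=38887673, p(88)=44108109, p(89)=49995925, p(90)=56634173, p(91)=64112359, p(92)=72533807, p(93)=82010177, p(94)=92669720, p(95)=104651419, p(96)=118114304, p(97)=133230930.
Final step: p(98) = p(97) + p(96) - p(93) - p(91) + p(86) + p(83) - p(76) - p(72) + p(63) + p(58) - p(47) - p(41) + p(28) + p(21) - p(6)
= 133230930 + 118114304 - 82010177 - 64112359 + 34262962 + 23338469 - 9289091 - 5392783 + 1505499 + 715220 - 124754 - 44583 + 3718 + 792 - 11
= 150198136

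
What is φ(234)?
72

234 = 2 × 3^2 × 13
φ(n) = n × ∏(1 - 1/p) for each prime p dividing n
φ(234) = 234 × (1 - 1/2) × (1 - 1/3) × (1 - 1/13) = 72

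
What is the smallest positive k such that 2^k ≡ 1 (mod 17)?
8

17 is prime, so ord(2) divides φ(17) = 16.
Divisors of 16: 1, 2, 4, 8, 16.
Repeated squaring: 2^1 ≡ 2, 2^2 ≡ 4, 2^4 ≡ 16, 2^8 ≡ 1, 2^16 ≡ 1 (mod 17).
Test 2^d mod 17 for each divisor d in increasing order:
2^1 ≡ 2
2^2 ≡ 4
2^4 ≡ 16
2^8 ≡ 1  ← first divisor giving 1
The order is 8.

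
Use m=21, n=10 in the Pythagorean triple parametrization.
(341, 420, 541)

Euclid's formula: a = m² - n², b = 2mn, c = m² + n²
m = 21, n = 10
a = 21² - 10² = 441 - 100 = 341
b = 2 × 21 × 10 = 420
c = 21² + 10² = 441 + 100 = 541
Verification: 341² + 420² = 116281 + 176400 = 292681 = 541² ✓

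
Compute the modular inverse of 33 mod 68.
33

gcd(33, 68) = 1, so the inverse exists.
Extended Euclidean algorithm on (68, 33):
68 = 2 × 33 + 2  ⟹  2 = (1)·68 + (-2)·33
33 = 16 × 2 + 1  ⟹  1 = (-16)·68 + (33)·33
So (33)·33 ≡ 1 (mod 68), i.e. 33^(-1) ≡ 33 (mod 68).
Check: 33 × 33 = 1089 ≡ 1 (mod 68)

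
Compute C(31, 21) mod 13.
0

Using Lucas' theorem:
Write n=31 and k=21 in base 13:
n in base 13: [2, 5]
k in base 13: [1, 8]
C(31,21) mod 13 = ∏ C(n_i, k_i) mod 13
Digit binomials (mod 13): C(2,1) = 2; C(5,8) = 0 (k_i > n_i)
Product: 2 × 0 = 0 ≡ 0 (mod 13)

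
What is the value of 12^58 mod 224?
128

Repeated squaring. Binary of 58 = 111010.
12^1 ≡ 12 (mod 224); 12^2 ≡ 144 (mod 224); 12^4 ≡ 128 (mod 224); 12^8 ≡ 32 (mod 224); 12^16 ≡ 128 (mod 224); 12^32 ≡ 32 (mod 224)
12^58 = 12^2 × 12^8 × 12^16 × 12^32 ≡ 128 (mod 224)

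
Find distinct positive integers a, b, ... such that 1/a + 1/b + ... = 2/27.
1/14 + 1/378

Greedy algorithm:
2/27: ceiling(27/2) = 14, use 1/14
1/378: ceiling(378/1) = 378, use 1/378
Result: 2/27 = 1/14 + 1/378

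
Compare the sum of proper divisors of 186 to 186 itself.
abundant

Proper divisors of 186: sum = 1 + 2 + 3 + 6 + 31 + 62 + 93 = 198
Since 198 > 186, 186 is abundant.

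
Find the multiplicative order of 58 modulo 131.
5

131 is prime, so ord(58) divides φ(131) = 130.
Divisors of 130: 1, 2, 5, 10, 13, 26, 65, 130.
Repeated squaring: 58^1 ≡ 58, 58^2 ≡ 89, 58^4 ≡ 61, 58^8 ≡ 53, 58^16 ≡ 58, 58^32 ≡ 89, 58^64 ≡ 61, 58^128 ≡ 53 (mod 131).
Test 58^d mod 131 for each divisor d in increasing order:
58^1 ≡ 58
58^2 ≡ 89
58^5 = 58^4·58^1 ≡ 1  ← first divisor giving 1
The order is 5.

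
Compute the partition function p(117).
1327710076

p(n) counts ways to write n as a sum of positive integers (order ignored).
Euler's pentagonal recurrence: p(k) = p(k-1) + p(k-2) - p(k-5) - p(k-7) + p(k-12) + p(k-15) - ... (offsets j(3j∓1)/2, signs ++--, p(0)=1, p(<0)=0).
DP table for k = 0..116: p(0)=1, p(1)=1, p(2)=2, p(3)=3, p(4)=5, p(5)=7, p(6)=11, p(7)=15, p(8)=22, p(9)=30, p(10)=42, p(11)=56, p(12)=77, p(13)=101, p(14)=135, p(15)=176, p(16)=231, p(17)=297, p(18)=385, p(19)=490, p(20)=627, p(21)=792, p(22)=1002, p(23)=1255, p(24)=1575, p(25)=1958, p(26)=2436, p(27)=3010, p(28)=3718, p(29)=4565, p(30)=5604, p(31)=6842, p(32)=8349, p(33)=10143, p(34)=12310, p(35)=14883, p(36)=17977, p(37)=21637, p(38)=26015, p(39)=31185, p(40)=37338, p(41)=44583, p(42)=53174, p(43)=63261, p(44)=75175, p(45)=89134, p(46)=105558, p(47)=124754, p(48)=147273, p(49)=173525, p(50)=204226, p(51)=239943, p(52)=281589, p(53)=329931, p(54)=386155, p(55)=451276, p(56)=526823, p(57)=614154, p(58)=715220, p(59)=831820, p(60)=966467, p(61)=1121505, p(62)=1300156, p(63)=1505499, p(64)=1741630, p(65)=2012558, p(66)=2323520, p(67)=2679689, p(68)=3087735, p(69)=3554345, p(70)=4087968, p(71)=4697205, p(72)=5392783, p(73)=6185689, p(74)=7089500, p(75)=8118264, p(76)=9289091, p(77)=10619863, p(78)=12132164, p(79)=13848650, p(80)=15796476, p(81)=18004327, p(82)=20506255, p(83)=23338469, p(84)=26543660, p(85)=30167357, p(86)=34262962, p(87)=38887673, p(88)=44108109, p(89)=49995925, p(90)=56634173, p(91)=64112359, p(92)=72533807, p(93)=82010177, p(94)=92669720, p(95)=104651419, p(96)=118114304, p(97)=133230930, p(98)=150198136, p(99)=169229875, p(100)=190569292, p(101)=214481126, p(102)=241265379, p(103)=271248950, p(104)=304801365, p(105)=342325709, p(106)=384276336, p(107)=431149389, p(108)=483502844, p(109)=541946240, p(110)=607163746, p(111)=679903203, p(112)=761002156, p(113)=851376628, p(114)=952050665, p(115)=1064144451, p(116)=1188908248.
Final step: p(117) = p(116) + p(115) - p(112) - p(110) + p(105) + p(102) - p(95) - p(91) + p(82) + p(77) - p(66) - p(60) + p(47) + p(40) - p(25) - p(17) + p(0)
= 1188908248 + 1064144451 - 761002156 - 607163746 + 342325709 + 241265379 - 104651419 - 64112359 + 20506255 + 10619863 - 2323520 - 966467 + 124754 + 37338 - 1958 - 297 + 1
= 1327710076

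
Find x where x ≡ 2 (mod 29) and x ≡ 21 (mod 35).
756

Using Chinese Remainder Theorem:
M = 29 × 35 = 1015
M1 = 35, M2 = 29
y1 = 35^(-1) mod 29 = 5
y2 = 29^(-1) mod 35 = 29
x = (2×35×5 + 21×29×29) mod 1015 = 756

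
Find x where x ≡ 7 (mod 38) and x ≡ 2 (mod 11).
387

Using Chinese Remainder Theorem:
M = 38 × 11 = 418
M1 = 11, M2 = 38
y1 = 11^(-1) mod 38 = 7
y2 = 38^(-1) mod 11 = 9
x = (7×11×7 + 2×38×9) mod 418 = 387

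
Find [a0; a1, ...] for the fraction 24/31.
[0; 1, 3, 2, 3]

Euclidean algorithm steps:
24 = 0 × 31 + 24
31 = 1 × 24 + 7
24 = 3 × 7 + 3
7 = 2 × 3 + 1
3 = 3 × 1 + 0
Continued fraction: [0; 1, 3, 2, 3]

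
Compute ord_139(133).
46

139 is prime, so ord(133) divides φ(139) = 138.
Divisors of 138: 1, 2, 3, 6, 23, 46, 69, 138.
Repeated squaring: 133^1 ≡ 133, 133^2 ≡ 36, 133^4 ≡ 45, 133^8 ≡ 79, 133^16 ≡ 125, 133^32 ≡ 57, 133^64 ≡ 52, 133^128 ≡ 63 (mod 139).
Test 133^d mod 139 for each divisor d in increasing order:
133^1 ≡ 133
133^2 ≡ 36
133^3 = 133^2·133^1 ≡ 62
133^6 = 133^4·133^2 ≡ 91
133^23 = 133^16·133^4·133^2·133^1 ≡ 138
133^46 = 133^32·133^8·133^4·133^2 ≡ 1  ← first divisor giving 1
The order is 46.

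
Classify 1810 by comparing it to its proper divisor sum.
deficient

Proper divisors of 1810: sum = 1 + 2 + 5 + 10 + 181 + 362 + 905 = 1466
Since 1466 < 1810, 1810 is deficient.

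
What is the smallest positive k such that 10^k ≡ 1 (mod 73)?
8

73 is prime, so ord(10) divides φ(73) = 72.
Divisors of 72: 1, 2, 3, 4, 6, 8, 9, 12, 18, 24, 36, 72.
Repeated squaring: 10^1 ≡ 10, 10^2 ≡ 27, 10^4 ≡ 72, 10^8 ≡ 1, 10^16 ≡ 1, 10^32 ≡ 1, 10^64 ≡ 1 (mod 73).
Test 10^d mod 73 for each divisor d in increasing order:
10^1 ≡ 10
10^2 ≡ 27
10^3 = 10^2·10^1 ≡ 51
10^4 ≡ 72
10^6 = 10^4·10^2 ≡ 46
10^8 ≡ 1  ← first divisor giving 1
The order is 8.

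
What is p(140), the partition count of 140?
15065878135

p(n) counts ways to write n as a sum of positive integers (order ignored).
Euler's pentagonal recurrence: p(k) = p(k-1) + p(k-2) - p(k-5) - p(k-7) + p(k-12) + p(k-15) - ... (offsets j(3j∓1)/2, signs ++--, p(0)=1, p(<0)=0).
DP table for k = 0..139: p(0)=1, p(1)=1, p(2)=2, p(3)=3, p(4)=5, p(5)=7, p(6)=11, p(7)=15, p(8)=22, p(9)=30, p(10)=42, p(11)=56, p(12)=77, p(13)=101, p(14)=135, p(15)=176, p(16)=231, p(17)=297, p(18)=385, p(19)=490, p(20)=627, p(21)=792, p(22)=1002, p(23)=1255, p(24)=1575, p(25)=1958, p(26)=2436, p(27)=3010, p(28)=3718, p(29)=4565, p(30)=5604, p(31)=6842, p(32)=8349, p(33)=10143, p(34)=12310, p(35)=14883, p(36)=17977, p(37)=21637, p(38)=26015, p(39)=31185, p(40)=37338, p(41)=44583, p(42)=53174, p(43)=63261, p(44)=75175, p(45)=89134, p(46)=105558, p(47)=124754, p(48)=147273, p(49)=173525, p(50)=204226, p(51)=239943, p(52)=281589, p(53)=329931, p(54)=386155, p(55)=451276, p(56)=526823, p(57)=614154, p(58)=715220, p(59)=831820, p(60)=966467, p(61)=1121505, p(62)=1300156, p(63)=1505499, p(64)=1741630, p(65)=2012558, p(66)=2323520, p(67)=2679689, p(68)=3087735, p(69)=3554345, p(70)=4087968, p(71)=4697205, p(72)=5392783, p(73)=6185689, p(74)=7089500, p(75)=8118264, p(76)=9289091, p(77)=10619863, p(78)=12132164, p(79)=13848650, p(80)=15796476, p(81)=18004327, p(82)=20506255, p(83)=23338469, p(84)=26543660, p(85)=30167357, p(86)=34262962, p(87)=38887673, p(88)=44108109, p(89)=49995925, p(90)=56634173, p(91)=64112359, p(92)=72533807, p(93)=82010177, p(94)=92669720, p(95)=104651419, p(96)=118114304, p(97)=133230930, p(98)=150198136, p(99)=169229875, p(100)=190569292, p(101)=214481126, p(102)=241265379, p(103)=271248950, p(104)=304801365, p(105)=342325709, p(106)=384276336, p(107)=431149389, p(108)=483502844, p(109)=541946240, p(110)=607163746, p(111)=679903203, p(112)=761002156, p(113)=851376628, p(114)=952050665, p(115)=1064144451, p(116)=1188908248, p(117)=1327710076, p(118)=1482074143, p(119)=1653668665, p(120)=1844349560, p(121)=2056148051, p(122)=2291320912, p(123)=2552338241, p(124)=2841940500, p(125)=3163127352, p(126)=3519222692, p(127)=3913864295, p(128)=4351078600, p(129)=4835271870, p(130)=5371315400, p(131)=5964539504, p(132)=6620830889, p(133)=7346629512, p(134)=8149040695, p(135)=9035836076, p(136)=10015581680, p(137)=11097645016, p(138)=12292341831, p(139)=13610949895.
Final step: p(140) = p(139) + p(138) - p(135) - p(133) + p(128) + p(125) - p(118) - p(114) + p(105) + p(100) - p(89) - p(83) + p(70) + p(63) - p(48) - p(40) + p(23) + p(14)
= 13610949895 + 12292341831 - 9035836076 - 7346629512 + 4351078600 + 3163127352 - 1482074143 - 952050665 + 342325709 + 190569292 - 49995925 - 23338469 + 4087968 + 1505499 - 147273 - 37338 + 1255 + 135
= 15065878135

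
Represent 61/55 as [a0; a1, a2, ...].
[1; 9, 6]

Euclidean algorithm steps:
61 = 1 × 55 + 6
55 = 9 × 6 + 1
6 = 6 × 1 + 0
Continued fraction: [1; 9, 6]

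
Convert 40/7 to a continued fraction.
[5; 1, 2, 2]

Euclidean algorithm steps:
40 = 5 × 7 + 5
7 = 1 × 5 + 2
5 = 2 × 2 + 1
2 = 2 × 1 + 0
Continued fraction: [5; 1, 2, 2]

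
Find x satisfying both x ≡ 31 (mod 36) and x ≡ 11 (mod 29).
823

Using Chinese Remainder Theorem:
M = 36 × 29 = 1044
M1 = 29, M2 = 36
y1 = 29^(-1) mod 36 = 5
y2 = 36^(-1) mod 29 = 25
x = (31×29×5 + 11×36×25) mod 1044 = 823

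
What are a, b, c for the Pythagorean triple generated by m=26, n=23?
(147, 1196, 1205)

Euclid's formula: a = m² - n², b = 2mn, c = m² + n²
m = 26, n = 23
a = 26² - 23² = 676 - 529 = 147
b = 2 × 26 × 23 = 1196
c = 26² + 23² = 676 + 529 = 1205
Verification: 147² + 1196² = 21609 + 1430416 = 1452025 = 1205² ✓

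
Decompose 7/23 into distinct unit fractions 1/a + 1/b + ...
1/4 + 1/19 + 1/583 + 1/1019084

Greedy algorithm:
7/23: ceiling(23/7) = 4, use 1/4
5/92: ceiling(92/5) = 19, use 1/19
3/1748: ceiling(1748/3) = 583, use 1/583
1/1019084: ceiling(1019084/1) = 1019084, use 1/1019084
Result: 7/23 = 1/4 + 1/19 + 1/583 + 1/1019084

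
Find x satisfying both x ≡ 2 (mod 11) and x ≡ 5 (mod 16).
101

Using Chinese Remainder Theorem:
M = 11 × 16 = 176
M1 = 16, M2 = 11
y1 = 16^(-1) mod 11 = 9
y2 = 11^(-1) mod 16 = 3
x = (2×16×9 + 5×11×3) mod 176 = 101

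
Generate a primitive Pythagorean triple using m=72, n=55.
(2159, 7920, 8209)

Euclid's formula: a = m² - n², b = 2mn, c = m² + n²
m = 72, n = 55
a = 72² - 55² = 5184 - 3025 = 2159
b = 2 × 72 × 55 = 7920
c = 72² + 55² = 5184 + 3025 = 8209
Verification: 2159² + 7920² = 4661281 + 62726400 = 67387681 = 8209² ✓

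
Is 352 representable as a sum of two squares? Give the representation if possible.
Not possible

Factorization: 352 = 2^5 × 11
By Fermat: n is sum of two squares iff every prime p ≡ 3 (mod 4) appears to even power.
Prime(s) ≡ 3 (mod 4) with odd exponent: [(11, 1)]
Therefore 352 cannot be expressed as a² + b².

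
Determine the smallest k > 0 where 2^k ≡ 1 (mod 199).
99

199 is prime, so ord(2) divides φ(199) = 198.
Divisors of 198: 1, 2, 3, 6, 9, 11, 18, 22, 33, 66, 99, 198.
Repeated squaring: 2^1 ≡ 2, 2^2 ≡ 4, 2^4 ≡ 16, 2^8 ≡ 57, 2^16 ≡ 65, 2^32 ≡ 46, 2^64 ≡ 126, 2^128 ≡ 155 (mod 199).
Test 2^d mod 199 for each divisor d in increasing order:
2^1 ≡ 2
2^2 ≡ 4
2^3 = 2^2·2^1 ≡ 8
2^6 = 2^4·2^2 ≡ 64
2^9 = 2^8·2^1 ≡ 114
2^11 = 2^8·2^2·2^1 ≡ 58
2^18 = 2^16·2^2 ≡ 61
2^22 = 2^16·2^4·2^2 ≡ 180
2^33 = 2^32·2^1 ≡ 92
2^66 = 2^64·2^2 ≡ 106
2^99 = 2^64·2^32·2^2·2^1 ≡ 1  ← first divisor giving 1
The order is 99.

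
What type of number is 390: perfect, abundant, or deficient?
abundant

Proper divisors of 390: sum = 1 + 2 + 3 + 5 + 6 + 10 + 13 + 15 + 26 + 30 + 39 + 65 + 78 + 130 + 195 = 618
Since 618 > 390, 390 is abundant.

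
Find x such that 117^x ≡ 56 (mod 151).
59

Baby-step giant-step with step n = ⌈√151⌉ = 13.
Baby steps 117^j mod 151 (j:value) for j=0..12: 0:1, 1:117, 2:99, 3:107, 4:137, 5:23, 6:124, 7:12, 8:45, 9:131, 10:76, 11:134, 12:125.
Giant-step multiplier: 117^(-13) ≡ 117^(150-13) = 117^137 ≡ 48 (mod 151).
Giant steps γ_i = 56·48^i mod 151: γ_0=56, γ_1=121, γ_2=70, γ_3=38, γ_4=12 (in table at j=7).
x = i·n + j = 4·13 + 7 = 59.
Check: 117^59 ≡ 56 (mod 151).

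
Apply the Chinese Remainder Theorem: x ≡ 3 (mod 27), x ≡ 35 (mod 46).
219

Using Chinese Remainder Theorem:
M = 27 × 46 = 1242
M1 = 46, M2 = 27
y1 = 46^(-1) mod 27 = 10
y2 = 27^(-1) mod 46 = 29
x = (3×46×10 + 35×27×29) mod 1242 = 219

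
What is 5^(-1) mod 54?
11

gcd(5, 54) = 1, so the inverse exists.
Extended Euclidean algorithm on (54, 5):
54 = 10 × 5 + 4  ⟹  4 = (1)·54 + (-10)·5
5 = 1 × 4 + 1  ⟹  1 = (-1)·54 + (11)·5
So (11)·5 ≡ 1 (mod 54), i.e. 5^(-1) ≡ 11 (mod 54).
Check: 5 × 11 = 55 ≡ 1 (mod 54)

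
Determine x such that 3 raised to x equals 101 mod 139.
121

Baby-step giant-step with step n = ⌈√139⌉ = 12.
Baby steps 3^j mod 139 (j:value) for j=0..11: 0:1, 1:3, 2:9, 3:27, 4:81, 5:104, 6:34, 7:102, 8:28, 9:84, 10:113, 11:61.
Giant-step multiplier: 3^(-12) ≡ 3^(138-12) = 3^126 ≡ 79 (mod 139).
Giant steps γ_i = 101·79^i mod 139: γ_0=101, γ_1=56, γ_2=115, γ_3=50, γ_4=58, γ_5=134, γ_6=22, γ_7=70, γ_8=109, γ_9=132, γ_10=3 (in table at j=1).
x = i·n + j = 10·12 + 1 = 121.
Check: 3^121 ≡ 101 (mod 139).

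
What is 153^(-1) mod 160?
137

gcd(153, 160) = 1, so the inverse exists.
Extended Euclidean algorithm on (160, 153):
160 = 1 × 153 + 7  ⟹  7 = (1)·160 + (-1)·153
153 = 21 × 7 + 6  ⟹  6 = (-21)·160 + (22)·153
7 = 1 × 6 + 1  ⟹  1 = (22)·160 + (-23)·153
So (-23)·153 ≡ 1 (mod 160), i.e. 153^(-1) ≡ -23 ≡ 137 (mod 160).
Check: 153 × 137 = 20961 ≡ 1 (mod 160)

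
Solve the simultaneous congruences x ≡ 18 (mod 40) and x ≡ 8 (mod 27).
818

Using Chinese Remainder Theorem:
M = 40 × 27 = 1080
M1 = 27, M2 = 40
y1 = 27^(-1) mod 40 = 3
y2 = 40^(-1) mod 27 = 25
x = (18×27×3 + 8×40×25) mod 1080 = 818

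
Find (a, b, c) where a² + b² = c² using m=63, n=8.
(3905, 1008, 4033)

Euclid's formula: a = m² - n², b = 2mn, c = m² + n²
m = 63, n = 8
a = 63² - 8² = 3969 - 64 = 3905
b = 2 × 63 × 8 = 1008
c = 63² + 8² = 3969 + 64 = 4033
Verification: 3905² + 1008² = 15249025 + 1016064 = 16265089 = 4033² ✓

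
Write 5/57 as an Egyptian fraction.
1/12 + 1/228

Greedy algorithm:
5/57: ceiling(57/5) = 12, use 1/12
1/228: ceiling(228/1) = 228, use 1/228
Result: 5/57 = 1/12 + 1/228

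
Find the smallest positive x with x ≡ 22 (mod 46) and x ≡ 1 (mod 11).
298

Using Chinese Remainder Theorem:
M = 46 × 11 = 506
M1 = 11, M2 = 46
y1 = 11^(-1) mod 46 = 21
y2 = 46^(-1) mod 11 = 6
x = (22×11×21 + 1×46×6) mod 506 = 298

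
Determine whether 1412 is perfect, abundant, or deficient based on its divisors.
deficient

Proper divisors of 1412: sum = 1 + 2 + 4 + 353 + 706 = 1066
Since 1066 < 1412, 1412 is deficient.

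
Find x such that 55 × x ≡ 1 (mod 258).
61

gcd(55, 258) = 1, so the inverse exists.
Extended Euclidean algorithm on (258, 55):
258 = 4 × 55 + 38  ⟹  38 = (1)·258 + (-4)·55
55 = 1 × 38 + 17  ⟹  17 = (-1)·258 + (5)·55
38 = 2 × 17 + 4  ⟹  4 = (3)·258 + (-14)·55
17 = 4 × 4 + 1  ⟹  1 = (-13)·258 + (61)·55
So (61)·55 ≡ 1 (mod 258), i.e. 55^(-1) ≡ 61 (mod 258).
Check: 55 × 61 = 3355 ≡ 1 (mod 258)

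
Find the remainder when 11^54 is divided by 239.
165

Repeated squaring. Binary of 54 = 110110.
11^1 ≡ 11 (mod 239); 11^2 ≡ 121 (mod 239); 11^4 ≡ 62 (mod 239); 11^8 ≡ 20 (mod 239); 11^16 ≡ 161 (mod 239); 11^32 ≡ 109 (mod 239)
11^54 = 11^2 × 11^4 × 11^16 × 11^32 ≡ 165 (mod 239)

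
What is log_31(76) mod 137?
122

Baby-step giant-step with step n = ⌈√137⌉ = 12.
Baby steps 31^j mod 137 (j:value) for j=0..11: 0:1, 1:31, 2:2, 3:62, 4:4, 5:124, 6:8, 7:111, 8:16, 9:85, 10:32, 11:33.
Giant-step multiplier: 31^(-12) ≡ 31^(136-12) = 31^124 ≡ 15 (mod 137).
Giant steps γ_i = 76·15^i mod 137: γ_0=76, γ_1=44, γ_2=112, γ_3=36, γ_4=129, γ_5=17, γ_6=118, γ_7=126, γ_8=109, γ_9=128, γ_10=2 (in table at j=2).
x = i·n + j = 10·12 + 2 = 122.
Check: 31^122 ≡ 76 (mod 137).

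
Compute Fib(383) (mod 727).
149

Matrix identity: Q^n = [[F_(n+1), F_n], [F_n, F_(n-1)]] with Q = [[1,1],[1,0]].
n = 383 = 101111111₂. Square-and-multiply, entries mod 727:
Q^1 = [[1,1],[1,0]]
Q^2 = (Q^1)² = [[2,1],[1,1]]
Q^5 = (Q^2)²·Q = [[8,5],[5,3]]
Q^11 = (Q^5)²·Q = [[144,89],[89,55]]
Q^23 = (Q^11)²·Q = [[567,304],[304,263]]
Q^47 = (Q^23)²·Q = [[293,242],[242,51]]
Q^95 = (Q^47)²·Q = [[110,467],[467,370]]
Q^191 = (Q^95)²·Q = [[701,457],[457,244]]
Q^383 = (Q^191)²·Q = [[176,149],[149,27]]
F_383 mod 727 = Q^383[0][1] = 149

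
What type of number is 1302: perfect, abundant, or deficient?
abundant

Proper divisors of 1302: sum = 1 + 2 + 3 + 6 + 7 + 14 + 21 + 31 + 42 + 62 + 93 + 186 + 217 + 434 + 651 = 1770
Since 1770 > 1302, 1302 is abundant.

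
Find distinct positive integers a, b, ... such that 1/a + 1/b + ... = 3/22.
1/8 + 1/88

Greedy algorithm:
3/22: ceiling(22/3) = 8, use 1/8
1/88: ceiling(88/1) = 88, use 1/88
Result: 3/22 = 1/8 + 1/88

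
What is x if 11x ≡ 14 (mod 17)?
x ≡ 9 (mod 17)

gcd(11, 17) = 1, which divides 14, so solutions exist.
Find 11^(-1) mod 17 by the extended Euclidean algorithm:
17 = 1 × 11 + 6  ⟹  6 = (1)·17 + (-1)·11
11 = 1 × 6 + 5  ⟹  5 = (-1)·17 + (2)·11
6 = 1 × 5 + 1  ⟹  1 = (2)·17 + (-3)·11
So (-3)·11 ≡ 1 (mod 17), i.e. 11^(-1) ≡ -3 ≡ 14 (mod 17).
x ≡ 14 × 14 = 196 ≡ 9 (mod 17).
Check: 11 × 9 = 99 ≡ 14 (mod 17).
Unique solution: x ≡ 9 (mod 17)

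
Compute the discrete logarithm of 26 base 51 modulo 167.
141

Baby-step giant-step with step n = ⌈√167⌉ = 13.
Baby steps 51^j mod 167 (j:value) for j=0..12: 0:1, 1:51, 2:96, 3:53, 4:31, 5:78, 6:137, 7:140, 8:126, 9:80, 10:72, 11:165, 12:65.
Giant-step multiplier: 51^(-13) ≡ 51^(166-13) = 51^153 ≡ 20 (mod 167).
Giant steps γ_i = 26·20^i mod 167: γ_0=26, γ_1=19, γ_2=46, γ_3=85, γ_4=30, γ_5=99, γ_6=143, γ_7=21, γ_8=86, γ_9=50, γ_10=165 (in table at j=11).
x = i·n + j = 10·13 + 11 = 141.
Check: 51^141 ≡ 26 (mod 167).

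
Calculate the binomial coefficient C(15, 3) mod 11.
4

Using Lucas' theorem:
Write n=15 and k=3 in base 11:
n in base 11: [1, 4]
k in base 11: [0, 3]
C(15,3) mod 11 = ∏ C(n_i, k_i) mod 11
Digit binomials (mod 11): C(1,0) = 1; C(4,3) = 4
Product: 1 × 4 = 4 ≡ 4 (mod 11)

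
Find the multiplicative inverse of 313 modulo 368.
281

gcd(313, 368) = 1, so the inverse exists.
Extended Euclidean algorithm on (368, 313):
368 = 1 × 313 + 55  ⟹  55 = (1)·368 + (-1)·313
313 = 5 × 55 + 38  ⟹  38 = (-5)·368 + (6)·313
55 = 1 × 38 + 17  ⟹  17 = (6)·368 + (-7)·313
38 = 2 × 17 + 4  ⟹  4 = (-17)·368 + (20)·313
17 = 4 × 4 + 1  ⟹  1 = (74)·368 + (-87)·313
So (-87)·313 ≡ 1 (mod 368), i.e. 313^(-1) ≡ -87 ≡ 281 (mod 368).
Check: 313 × 281 = 87953 ≡ 1 (mod 368)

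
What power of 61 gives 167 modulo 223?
27

Baby-step giant-step with step n = ⌈√223⌉ = 15.
Baby steps 61^j mod 223 (j:value) for j=0..14: 0:1, 1:61, 2:153, 3:190, 4:217, 5:80, 6:197, 7:198, 8:36, 9:189, 10:156, 11:150, 12:7, 13:204, 14:179.
Giant-step multiplier: 61^(-15) ≡ 61^(222-15) = 61^207 ≡ 195 (mod 223).
Giant steps γ_i = 167·195^i mod 223: γ_0=167, γ_1=7 (in table at j=12).
x = i·n + j = 1·15 + 12 = 27.
Check: 61^27 ≡ 167 (mod 223).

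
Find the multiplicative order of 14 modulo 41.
8

41 is prime, so ord(14) divides φ(41) = 40.
Divisors of 40: 1, 2, 4, 5, 8, 10, 20, 40.
Repeated squaring: 14^1 ≡ 14, 14^2 ≡ 32, 14^4 ≡ 40, 14^8 ≡ 1, 14^16 ≡ 1, 14^32 ≡ 1 (mod 41).
Test 14^d mod 41 for each divisor d in increasing order:
14^1 ≡ 14
14^2 ≡ 32
14^4 ≡ 40
14^5 = 14^4·14^1 ≡ 27
14^8 ≡ 1  ← first divisor giving 1
The order is 8.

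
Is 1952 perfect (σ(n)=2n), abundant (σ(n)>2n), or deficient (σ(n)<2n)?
abundant

Proper divisors of 1952: sum = 1 + 2 + 4 + 8 + 16 + 32 + 61 + 122 + 244 + 488 + 976 = 1954
Since 1954 > 1952, 1952 is abundant.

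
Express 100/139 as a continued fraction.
[0; 1, 2, 1, 1, 3, 2, 2]

Euclidean algorithm steps:
100 = 0 × 139 + 100
139 = 1 × 100 + 39
100 = 2 × 39 + 22
39 = 1 × 22 + 17
22 = 1 × 17 + 5
17 = 3 × 5 + 2
5 = 2 × 2 + 1
2 = 2 × 1 + 0
Continued fraction: [0; 1, 2, 1, 1, 3, 2, 2]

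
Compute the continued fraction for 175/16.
[10; 1, 15]

Euclidean algorithm steps:
175 = 10 × 16 + 15
16 = 1 × 15 + 1
15 = 15 × 1 + 0
Continued fraction: [10; 1, 15]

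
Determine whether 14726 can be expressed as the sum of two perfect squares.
Not possible

Factorization: 14726 = 2 × 37 × 199
By Fermat: n is sum of two squares iff every prime p ≡ 3 (mod 4) appears to even power.
Prime(s) ≡ 3 (mod 4) with odd exponent: [(199, 1)]
Therefore 14726 cannot be expressed as a² + b².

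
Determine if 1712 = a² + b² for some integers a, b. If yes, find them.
Not possible

Factorization: 1712 = 2^4 × 107
By Fermat: n is sum of two squares iff every prime p ≡ 3 (mod 4) appears to even power.
Prime(s) ≡ 3 (mod 4) with odd exponent: [(107, 1)]
Therefore 1712 cannot be expressed as a² + b².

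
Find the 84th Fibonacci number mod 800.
688

Matrix identity: Q^n = [[F_(n+1), F_n], [F_n, F_(n-1)]] with Q = [[1,1],[1,0]].
n = 84 = 1010100₂. Square-and-multiply, entries mod 800:
Q^1 = [[1,1],[1,0]]
Q^2 = (Q^1)² = [[2,1],[1,1]]
Q^5 = (Q^2)²·Q = [[8,5],[5,3]]
Q^10 = (Q^5)² = [[89,55],[55,34]]
Q^21 = (Q^10)²·Q = [[111,546],[546,365]]
Q^42 = (Q^21)² = [[37,696],[696,141]]
Q^84 = (Q^42)² = [[185,688],[688,297]]
F_84 mod 800 = Q^84[0][1] = 688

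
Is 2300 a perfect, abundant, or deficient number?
abundant

Proper divisors of 2300: sum = 1 + 2 + 4 + 5 + 10 + 20 + 23 + 25 + ... + 230 + 460 + 575 + 1150 (17 divisors) = 2908
Since 2908 > 2300, 2300 is abundant.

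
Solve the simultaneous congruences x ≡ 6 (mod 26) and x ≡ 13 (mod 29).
448

Using Chinese Remainder Theorem:
M = 26 × 29 = 754
M1 = 29, M2 = 26
y1 = 29^(-1) mod 26 = 9
y2 = 26^(-1) mod 29 = 19
x = (6×29×9 + 13×26×19) mod 754 = 448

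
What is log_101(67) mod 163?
145

Baby-step giant-step with step n = ⌈√163⌉ = 13.
Baby steps 101^j mod 163 (j:value) for j=0..12: 0:1, 1:101, 2:95, 3:141, 4:60, 5:29, 6:158, 7:147, 8:14, 9:110, 10:26, 11:18, 12:25.
Giant-step multiplier: 101^(-13) ≡ 101^(162-13) = 101^149 ≡ 108 (mod 163).
Giant steps γ_i = 67·108^i mod 163: γ_0=67, γ_1=64, γ_2=66, γ_3=119, γ_4=138, γ_5=71, γ_6=7, γ_7=104, γ_8=148, γ_9=10, γ_10=102, γ_11=95 (in table at j=2).
x = i·n + j = 11·13 + 2 = 145.
Check: 101^145 ≡ 67 (mod 163).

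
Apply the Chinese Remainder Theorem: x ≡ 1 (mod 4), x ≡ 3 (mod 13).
29

Using Chinese Remainder Theorem:
M = 4 × 13 = 52
M1 = 13, M2 = 4
y1 = 13^(-1) mod 4 = 1
y2 = 4^(-1) mod 13 = 10
x = (1×13×1 + 3×4×10) mod 52 = 29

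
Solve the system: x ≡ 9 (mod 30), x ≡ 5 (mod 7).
159

Using Chinese Remainder Theorem:
M = 30 × 7 = 210
M1 = 7, M2 = 30
y1 = 7^(-1) mod 30 = 13
y2 = 30^(-1) mod 7 = 4
x = (9×7×13 + 5×30×4) mod 210 = 159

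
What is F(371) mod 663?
650

Matrix identity: Q^n = [[F_(n+1), F_n], [F_n, F_(n-1)]] with Q = [[1,1],[1,0]].
n = 371 = 101110011₂. Square-and-multiply, entries mod 663:
Q^1 = [[1,1],[1,0]]
Q^2 = (Q^1)² = [[2,1],[1,1]]
Q^5 = (Q^2)²·Q = [[8,5],[5,3]]
Q^11 = (Q^5)²·Q = [[144,89],[89,55]]
Q^23 = (Q^11)²·Q = [[621,148],[148,473]]
Q^46 = (Q^23)² = [[463,140],[140,323]]
Q^92 = (Q^46)² = [[593,645],[645,611]]
Q^185 = (Q^92)²·Q = [[127,583],[583,207]]
Q^371 = (Q^185)²·Q = [[450,650],[650,463]]
F_371 mod 663 = Q^371[0][1] = 650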